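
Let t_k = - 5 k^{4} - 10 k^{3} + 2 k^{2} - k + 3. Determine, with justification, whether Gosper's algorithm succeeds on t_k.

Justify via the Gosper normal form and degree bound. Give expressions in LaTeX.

Yes. s_k = k \left(- k^{4} + 4 k^{2} - 4 k + 4\right).

Step 1: r(k) = (5*k**4 + 30*k**3 + 58*k**2 + 47*k + 11)/(5*k**4 + 10*k**3 - 2*k**2 + k - 3).
Take A(k)=1, B(k)=1, C(k)=k**4 + 2*k**3 - 2*k**2/5 + k/5 - 3/5.
Need (1)·f(k+1) − (1)·f(k) = k**4 + 2*k**3 - 2*k**2/5 + k/5 - 3/5.
Bound: deg f ≤ 5.
Solve for f: f(k) = k*(k**4 - 4*k**2 + 4*k - 4)/5 (degree 5 ≤ 5).
R(k) = B(k−1)·f(k)/C(k) = k*(k**4 - 4*k**2 + 4*k - 4)/(5*k**4 + 10*k**3 - 2*k**2 + k - 3); s_k = R·t_k = k*(-k**4 + 4*k**2 - 4*k + 4).
Check: Δs_k = -5*k**4 - 10*k**3 + 2*k**2 - k + 3. ✓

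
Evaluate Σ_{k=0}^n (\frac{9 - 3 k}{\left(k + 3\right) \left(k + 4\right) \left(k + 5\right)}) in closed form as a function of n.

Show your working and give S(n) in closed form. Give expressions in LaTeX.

t_(k+1)/t_k = (k - 2)*(k + 3)/((k - 3)*(k + 6)).
Gosper form: A/B · C(k+1)/C(k) with A=k + 3, B=k + 6, C=k - 3.
Solve (k + 3)·f(k+1) − (k + 5)·f(k) = k - 3.
deg f ≤ 2 (via 1,1,1).
Solve for f: f(k) = -k (degree 1 ≤ 2).
So s_k = (B(k−1)f/C)·t_k = (-k*(k + 5)/(k - 3))·t_k = 3*k/((k + 3)*(k + 4)).
Check: Δs_k = 3*(3 - k)/(k**3 + 12*k**2 + 47*k + 60). ✓
Telescope: S(n) = s_(n+1) − s_(0) = 3*(n + 1)/(n**2 + 9*n + 20) − (0) = 3*(n + 1)/(n**2 + 9*n + 20).

S(n) = \frac{3 \left(n + 1\right)}{n^{2} + 9 n + 20}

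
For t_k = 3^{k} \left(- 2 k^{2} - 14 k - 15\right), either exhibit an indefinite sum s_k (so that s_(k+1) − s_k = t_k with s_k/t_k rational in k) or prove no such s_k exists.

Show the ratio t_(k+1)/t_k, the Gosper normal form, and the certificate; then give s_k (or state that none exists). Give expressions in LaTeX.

s_k = 3^{k} k \left(- k - 4\right)

t_(k+1)/t_k = 3*(2*k**2 + 18*k + 31)/(2*k**2 + 14*k + 15).
So A=3 and B=1, with C=k**2 + 7*k + 15/2.
f must satisfy (3)·f(k+1) − (1)·f(k) = k**2 + 7*k + 15/2.
Degrees (0,0,2) ⇒ d ≤ 2.
Solving with deg f ≤ 2: f(k) = k*(k + 4)/2.
R(k) = B(k−1)·f(k)/C(k) = k*(k + 4)/(2*k**2 + 14*k + 15); s_k = R·t_k = 3**k*k*(-k - 4).
Check: Δs_k = 3**k*(-2*k**2 - 14*k - 15). ✓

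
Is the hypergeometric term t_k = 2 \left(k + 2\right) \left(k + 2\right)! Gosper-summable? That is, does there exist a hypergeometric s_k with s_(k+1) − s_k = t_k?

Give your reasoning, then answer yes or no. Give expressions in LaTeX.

Step 1: r(k) = (k + 3)**2/(k + 2).
Gosper form: A/B · C(k+1)/C(k) with A=k + 3, B=1, C=k + 2.
Solve (k + 3)·f(k+1) − (1)·f(k) = k + 2.
d = 0 from the (1,0,1) case.
Solving with deg f ≤ 0: f(k) = 1.
Get s_k = R·t_k = 2*factorial(k + 2) with R(k) = B(k−1)f(k)/C(k) = 1/(k + 2).
Δs = 2*(k + 2)*factorial(k + 2), as required.

Yes. s_k = 2 \left(k + 2\right)!.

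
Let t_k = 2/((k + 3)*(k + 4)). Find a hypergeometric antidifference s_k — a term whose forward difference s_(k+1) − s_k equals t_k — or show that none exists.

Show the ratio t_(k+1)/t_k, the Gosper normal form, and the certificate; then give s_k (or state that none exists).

Step 1: r(k) = (k + 3)/(k + 5).
Normal form (A,B,C) = (k + 3, k + 5, 1).
Need (k + 3)·f(k+1) − (k + 4)·f(k) = 1.
Bound: deg f ≤ 1.
A polynomial solution: f(k) = k/3.
So s_k = (B(k−1)f/C)·t_k = (k*(k + 4)/3)·t_k = 2*k/(3*(k + 3)).
Δs = 2/(k**2 + 7*k + 12), as required.

s_k = 2*k/(3*(k + 3))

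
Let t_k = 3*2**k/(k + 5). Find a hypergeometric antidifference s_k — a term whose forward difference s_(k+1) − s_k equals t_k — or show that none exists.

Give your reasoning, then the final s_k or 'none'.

none — t_k is not Gosper-summable

Ratio r(k) = 2*(k + 5)/(k + 6).
Factor: A=2*k + 10; B=k + 6; C=1.
f must satisfy (2*k + 10)·f(k+1) − (k + 5)·f(k) = 1.
Degrees (1,1,0) ⇒ d ≤ -1.
deg f ≤ -1 is impossible — no certificate.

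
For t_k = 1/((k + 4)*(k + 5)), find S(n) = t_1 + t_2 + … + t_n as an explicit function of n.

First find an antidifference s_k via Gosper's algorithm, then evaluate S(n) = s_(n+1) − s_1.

Step 1: r(k) = (k + 4)/(k + 6).
So A=k + 4 and B=k + 6, with C=1.
Solve (k + 4)·f(k+1) − (k + 5)·f(k) = 1.
From deg A=1, deg B=1, deg C=0: d=1.
Match coefficients ⇒ f(k) = k/4.
Get s_k = R·t_k = k/(4*(k + 4)) with R(k) = B(k−1)f(k)/C(k) = k*(k + 5)/4.
Verify: 1/(k**2 + 9*k + 20) matches t_k.
Telescope: S(n) = s_(n+1) − s_(1) = (n + 1)/(4*(n + 5)) − (1/20) = n/(5*(n + 5)).

S(n) = n/(5*(n + 5))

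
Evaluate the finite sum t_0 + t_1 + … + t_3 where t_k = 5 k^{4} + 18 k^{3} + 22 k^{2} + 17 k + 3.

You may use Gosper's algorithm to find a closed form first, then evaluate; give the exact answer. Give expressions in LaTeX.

r(k) = (5*k**4 + 38*k**3 + 106*k**2 + 135*k + 65)/(5*k**4 + 18*k**3 + 22*k**2 + 17*k + 3) after simplifying.
Normal form (A,B,C) = (1, 1, k**4 + 18*k**3/5 + 22*k**2/5 + 17*k/5 + 3/5).
Key eq: (1)·f(k+1) = (1)·f(k) + (k**4 + 18*k**3/5 + 22*k**2/5 + 17*k/5 + 3/5).
Degrees (0,0,4) ⇒ d ≤ 5.
A polynomial solution: f(k) = k*(k**4 + 2*k**3 + 2*k - 2)/5.
So s_k = (B(k−1)f/C)·t_k = (k*(k**4 + 2*k**3 + 2*k - 2)/(5*k**4 + 18*k**3 + 22*k**2 + 17*k + 3))·t_k = k*(k**4 + 2*k**3 + 2*k - 2).
Check: Δs_k = 5*k**4 + 18*k**3 + 22*k**2 + 17*k + 3. ✓
Telescoping: Σ = s_(4) − s_(0) = 1560 − (0) = 1560.

Σ = 1560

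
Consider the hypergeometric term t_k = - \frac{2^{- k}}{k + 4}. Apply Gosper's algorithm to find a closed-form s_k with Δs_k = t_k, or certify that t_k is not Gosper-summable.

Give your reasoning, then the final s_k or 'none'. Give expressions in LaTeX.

Ratio r(k) = (k + 4)/(2*(k + 5)).
Take A(k)=k/2 + 2, B(k)=k + 5, C(k)=1.
Key eq: (k/2 + 2)·f(k+1) = (k + 4)·f(k) + (1).
deg f ≤ -1 (via 1,1,0).
Negative degree bound (-1): no f exists, t_k not Gosper-summable.

not Gosper-summable; s_k does not exist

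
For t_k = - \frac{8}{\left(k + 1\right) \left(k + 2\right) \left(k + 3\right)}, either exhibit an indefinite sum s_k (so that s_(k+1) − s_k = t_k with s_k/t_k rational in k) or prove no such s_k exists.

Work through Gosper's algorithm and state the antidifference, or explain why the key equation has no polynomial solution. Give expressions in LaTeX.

s_k = \frac{2 k \left(- k - 3\right)}{\left(k + 1\right) \left(k + 2\right)}

Step 1: r(k) = (k + 1)/(k + 4).
Take A(k)=k + 1, B(k)=k + 4, C(k)=1.
f must satisfy (k + 1)·f(k+1) − (k + 3)·f(k) = 1.
From deg A=1, deg B=1, deg C=0: d=2.
Match coefficients ⇒ f(k) = k*(k + 3)/4.
Certificate R = B(k−1)f/C = k*(k + 3)**2/4 gives s_k = 2*k*(-k - 3)/((k + 1)*(k + 2)).
s_(k+1) − s_k = -8/(k**3 + 6*k**2 + 11*k + 6) = t_k.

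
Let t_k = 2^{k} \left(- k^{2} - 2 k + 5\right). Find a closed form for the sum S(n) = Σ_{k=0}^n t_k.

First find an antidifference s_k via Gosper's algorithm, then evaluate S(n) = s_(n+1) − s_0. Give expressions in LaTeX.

Step 1: r(k) = 2*(k**2 + 4*k - 2)/(k**2 + 2*k - 5).
Take A(k)=2, B(k)=1, C(k)=k**2 + 2*k - 5.
Key eq: (2)·f(k+1) = (1)·f(k) + (k**2 + 2*k - 5).
deg f ≤ 2 (via 0,0,2).
Coefficient equations give f(k) = (k - 3)*(k + 1).
Then R = B(k−1)f/C = (k - 3)*(k + 1)/(k**2 + 2*k - 5), so s_k = R(k)·t_k = 2**k*(-k**2 + 2*k + 3).
Verify: 2**k*(-k**2 - 2*k + 5) matches t_k.
Σ_(k=0)^n t_k = s_(n+1) − s_(0) = (2**(n + 1)*(4 - n**2)) − (3), i.e. -2**(n + 1)*n**2 + 2**(n + 3) - 3.

S(n) = - 2^{n + 1} n^{2} + 2^{n + 3} - 3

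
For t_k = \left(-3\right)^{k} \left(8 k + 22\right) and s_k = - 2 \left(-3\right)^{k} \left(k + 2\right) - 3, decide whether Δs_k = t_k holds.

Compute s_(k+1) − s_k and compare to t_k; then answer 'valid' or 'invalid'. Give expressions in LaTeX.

valid; difference matches t_k

s_(k+1) = 6*(-3)**k*(k + 3) - 3
s_(k+1) − s_k = (-3)**k*(8*k + 22)
(s_(k+1) − s_k) − t_k = 0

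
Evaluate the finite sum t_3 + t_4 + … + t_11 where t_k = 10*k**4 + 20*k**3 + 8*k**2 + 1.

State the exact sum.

t_(k+1)/t_k = (10*k**4 + 60*k**3 + 128*k**2 + 116*k + 39)/(10*k**4 + 20*k**3 + 8*k**2 + 1).
A = 1, B = 1, C = k**4 + 2*k**3 + 4*k**2/5 + 1/10.
Key eq: (1)·f(k+1) = (1)·f(k) + (k**4 + 2*k**3 + 4*k**2/5 + 1/10).
From deg A=0, deg B=0, deg C=4: d=5.
Solving with deg f ≤ 5: f(k) = k*(2*k**4 - 4*k**2 + k + 2)/10.
R(k) = B(k−1)·f(k)/C(k) = k*(2*k**4 - 4*k**2 + k + 2)/(10*k**4 + 20*k**3 + 8*k**2 + 1); s_k = R·t_k = k*(2*k**4 - 4*k**2 + k + 2).
Δs = 10*k**4 + 20*k**3 + 8*k**2 + 1, as required.
Σ_(k=3)^(11) t_k = s_(12) − s_(3) = 490920 − (393) = 490527.

Σ = 490527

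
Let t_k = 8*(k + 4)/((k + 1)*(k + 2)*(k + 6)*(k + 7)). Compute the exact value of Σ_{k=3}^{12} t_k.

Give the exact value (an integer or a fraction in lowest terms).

The ratio is (k + 1)*(k + 5)*(k + 6)/((k + 3)*(k + 4)*(k + 8)).
So A=k + 1 and B=k + 8, with C=k**4 + 16*k**3 + 95*k**2 + 248*k + 240.
Key eq: (k + 1)·f(k+1) = (k + 7)·f(k) + (k**4 + 16*k**3 + 95*k**2 + 248*k + 240).
d = 6 from the (1,1,4) case.
Coefficient equations give f(k) = k*(k + 2)*(k + 3)*(k + 4)*(k + 5)*(k + 7)/12.
R(k) = B(k−1)·f(k)/C(k) = k*(k + 2)*(k + 7)**2/(12*(k + 4)); s_k = R·t_k = 2*k*(k + 7)/(3*(k**2 + 7*k + 6)).
Δs = 8*(k + 4)/(k**4 + 16*k**3 + 83*k**2 + 152*k + 84), as required.
Sum = s_(13) − s_(3); s_(13) = 260/399, s_(3) = 5/9 ⇒ 115/1197.

Σ = 115/1197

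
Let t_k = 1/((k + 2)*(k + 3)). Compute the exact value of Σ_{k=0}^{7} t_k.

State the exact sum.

Σ = 2/5

r(k) = (k + 2)/(k + 4) after simplifying.
Factor: A=k + 2; B=k + 4; C=1.
Solve (k + 2)·f(k+1) − (k + 3)·f(k) = 1.
Degrees (1,1,0) ⇒ d ≤ 1.
Coefficient equations give f(k) = k/2.
Certificate R = B(k−1)f/C = k*(k + 3)/2 gives s_k = k/(2*(k + 2)).
Verify: 1/(k**2 + 5*k + 6) matches t_k.
Telescoping: Σ = s_(8) − s_(0) = 2/5 − (0) = 2/5.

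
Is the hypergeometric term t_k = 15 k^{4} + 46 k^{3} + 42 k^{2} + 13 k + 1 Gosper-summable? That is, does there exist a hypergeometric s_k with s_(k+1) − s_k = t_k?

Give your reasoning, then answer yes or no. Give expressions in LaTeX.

t_(k+1)/t_k = (15*k**4 + 106*k**3 + 270*k**2 + 295*k + 117)/(15*k**4 + 46*k**3 + 42*k**2 + 13*k + 1).
Normal form (A,B,C) = (1, 1, k**4 + 46*k**3/15 + 14*k**2/5 + 13*k/15 + 1/15).
Set up (1)·f(k+1) − (1)·f(k) − (k**4 + 46*k**3/15 + 14*k**2/5 + 13*k/15 + 1/15) = 0.
From deg A=0, deg B=0, deg C=4: d=5.
A polynomial solution: f(k) = k*(3*k**4 + 4*k**3 - 4*k**2 - 3*k + 1)/15.
Then R = B(k−1)f/C = k*(3*k**4 + 4*k**3 - 4*k**2 - 3*k + 1)/(15*k**4 + 46*k**3 + 42*k**2 + 13*k + 1), so s_k = R(k)·t_k = k*(3*k**4 + 4*k**3 - 4*k**2 - 3*k + 1).
Verify: 15*k**4 + 46*k**3 + 42*k**2 + 13*k + 1 matches t_k.

Yes. s_k = k \left(3 k^{4} + 4 k^{3} - 4 k^{2} - 3 k + 1\right).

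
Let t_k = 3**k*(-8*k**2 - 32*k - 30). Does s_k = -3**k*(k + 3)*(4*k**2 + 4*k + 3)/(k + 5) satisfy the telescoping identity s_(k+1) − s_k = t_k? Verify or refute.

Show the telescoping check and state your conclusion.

s_(k+1) = -3**(k + 1)*(k + 4)*(4*k + 4*(k + 1)**2 + 7)/(k + 6)
s_(k+1) − s_k = 3**k*(-8*k**4 - 104*k**3 - 486*k**2 - 918*k - 606)/(k**2 + 11*k + 30)
(s_(k+1) − s_k) − t_k = 3**k*(16*k**3 + 136*k**2 + 372*k + 294)/(k**2 + 11*k + 30)

Invalid: residual 3**k*(16*k**3 + 136*k**2 + 372*k + 294)/(k**2 + 11*k + 30) ≠ 0.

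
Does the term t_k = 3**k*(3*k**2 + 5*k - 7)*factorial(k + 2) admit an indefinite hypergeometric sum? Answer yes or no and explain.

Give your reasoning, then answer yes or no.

Yes. s_k = 3**k*(k - 2)*factorial(k + 2).

Step 1: r(k) = 3*(3*k**3 + 20*k**2 + 34*k + 3)/(3*k**2 + 5*k - 7).
Take A(k)=3*k + 9, B(k)=1, C(k)=k**2 + 5*k/3 - 7/3.
Need (3*k + 9)·f(k+1) − (1)·f(k) = k**2 + 5*k/3 - 7/3.
From deg A=1, deg B=0, deg C=2: d=1.
Solve for f: f(k) = (k - 2)/3 (degree 1 ≤ 1).
R(k) = B(k−1)·f(k)/C(k) = (k - 2)/(3*k**2 + 5*k - 7); s_k = R·t_k = 3**k*(k - 2)*factorial(k + 2).
Verify: 3**k*(3*k**2 + 5*k - 7)*factorial(k + 2) matches t_k.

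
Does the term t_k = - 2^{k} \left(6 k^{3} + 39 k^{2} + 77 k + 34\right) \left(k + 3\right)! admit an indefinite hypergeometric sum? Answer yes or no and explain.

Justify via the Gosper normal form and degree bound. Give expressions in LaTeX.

Yes. s_k = - 2^{k} \left(3 k^{2} + 3 k - 2\right) \left(k + 3\right)!.

Step 1: r(k) = 2*(6*k**4 + 81*k**3 + 401*k**2 + 848*k + 624)/(6*k**3 + 39*k**2 + 77*k + 34).
Take A(k)=2*k + 8, B(k)=1, C(k)=k**3 + 13*k**2/2 + 77*k/6 + 17/3.
Set up (2*k + 8)·f(k+1) − (1)·f(k) − (k**3 + 13*k**2/2 + 77*k/6 + 17/3) = 0.
deg f ≤ 2 (via 1,0,3).
A polynomial solution: f(k) = (3*k**2 + 3*k - 2)/6.
So s_k = (B(k−1)f/C)·t_k = ((3*k**2 + 3*k - 2)/(6*k**3 + 39*k**2 + 77*k + 34))·t_k = -2**k*(3*k**2 + 3*k - 2)*factorial(k + 3).
s_(k+1) − s_k = -2**k*(6*k**3 + 39*k**2 + 77*k + 34)*factorial(k + 3) = t_k.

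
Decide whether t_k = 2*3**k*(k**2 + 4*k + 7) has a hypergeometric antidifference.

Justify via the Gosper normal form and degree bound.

Yes. s_k = 3**k*(k**2 + k + 4).

Ratio r(k) = 3*(k**2 + 6*k + 12)/(k**2 + 4*k + 7).
Take A(k)=3, B(k)=1, C(k)=k**2 + 4*k + 7.
f must satisfy (3)·f(k+1) − (1)·f(k) = k**2 + 4*k + 7.
d = 2 from the (0,0,2) case.
Solve for f: f(k) = (k**2 + k + 4)/2 (degree 2 ≤ 2).
So s_k = (B(k−1)f/C)·t_k = ((k**2 + k + 4)/(2*(k**2 + 4*k + 7)))·t_k = 3**k*(k**2 + k + 4).
Δs = 2*3**k*(k**2 + 4*k + 7), as required.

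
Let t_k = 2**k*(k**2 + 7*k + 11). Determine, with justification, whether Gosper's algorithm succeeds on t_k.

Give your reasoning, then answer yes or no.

Ratio r(k) = 2*(k**2 + 9*k + 19)/(k**2 + 7*k + 11).
Take A(k)=2, B(k)=1, C(k)=k**2 + 7*k + 11.
Need (2)·f(k+1) − (1)·f(k) = k**2 + 7*k + 11.
d = 2 from the (0,0,2) case.
Coefficient equations give f(k) = k**2 + 3*k + 3.
Get s_k = R·t_k = 2**k*(k**2 + 3*k + 3) with R(k) = B(k−1)f(k)/C(k) = (k**2 + 3*k + 3)/(k**2 + 7*k + 11).
Δs = 2**k*(k**2 + 7*k + 11), as required.

Yes. s_k = 2**k*(k**2 + 3*k + 3).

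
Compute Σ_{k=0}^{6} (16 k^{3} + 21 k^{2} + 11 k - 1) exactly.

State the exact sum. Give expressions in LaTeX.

r(k) = (16*k**3 + 69*k**2 + 101*k + 47)/(16*k**3 + 21*k**2 + 11*k - 1) after simplifying.
A = 1, B = 1, C = k**3 + 21*k**2/16 + 11*k/16 - 1/16.
Solve (1)·f(k+1) − (1)·f(k) = k**3 + 21*k**2/16 + 11*k/16 - 1/16.
From deg A=0, deg B=0, deg C=3: d=4.
A polynomial solution: f(k) = k*(4*k**3 - k**2 - k - 3)/16.
Then R = B(k−1)f/C = k*(4*k**3 - k**2 - k - 3)/(16*k**3 + 21*k**2 + 11*k - 1), so s_k = R(k)·t_k = k*(4*k**3 - k**2 - k - 3).
Verify: 16*k**3 + 21*k**2 + 11*k - 1 matches t_k.
Evaluate s at k=7 and k=0: 9191 and 0; difference 9191.

Σ = 9191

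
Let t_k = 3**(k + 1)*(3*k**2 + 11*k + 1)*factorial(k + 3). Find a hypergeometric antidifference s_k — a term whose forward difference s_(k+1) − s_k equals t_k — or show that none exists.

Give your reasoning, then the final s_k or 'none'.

Compute t_(k+1)/t_k: get 3*(3*k**3 + 29*k**2 + 83*k + 60)/(3*k**2 + 11*k + 1).
Gosper form: A/B · C(k+1)/C(k) with A=3*k + 12, B=1, C=k**2 + 11*k/3 + 1/3.
Solve (3*k + 12)·f(k+1) − (1)·f(k) = k**2 + 11*k/3 + 1/3.
d = 1 from the (1,0,2) case.
Coefficient equations give f(k) = (k - 1)/3.
Then R = B(k−1)f/C = (k - 1)/(3*k**2 + 11*k + 1), so s_k = R(k)·t_k = 3**(k + 1)*(k - 1)*factorial(k + 3).
Δs = 3**(k + 1)*(3*k**2 + 11*k + 1)*factorial(k + 3), as required.

s_k = 3**(k + 1)*(k - 1)*factorial(k + 3)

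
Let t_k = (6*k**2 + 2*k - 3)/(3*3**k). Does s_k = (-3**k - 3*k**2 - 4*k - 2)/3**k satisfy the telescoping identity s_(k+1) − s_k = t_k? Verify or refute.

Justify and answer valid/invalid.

valid (s_(k+1) − s_k reduces to t_k)

s_(k+1) = (-3*3**k - 3*k**2 - 10*k - 9)/(3*3**k)
s_(k+1) − s_k = (6*k**2 + 2*k - 3)/(3*3**k)
(s_(k+1) − s_k) − t_k = 0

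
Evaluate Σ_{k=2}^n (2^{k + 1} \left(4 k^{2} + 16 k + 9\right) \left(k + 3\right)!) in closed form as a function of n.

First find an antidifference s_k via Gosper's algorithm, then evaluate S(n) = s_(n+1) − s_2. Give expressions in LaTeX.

S(n) = 8 \cdot 2^{n} n \left(n + 4\right)! + 4 \cdot 2^{n} \left(n + 4\right)! - 2880

t_(k+1)/t_k = 2*(4*k**3 + 40*k**2 + 125*k + 116)/(4*k**2 + 16*k + 9).
A = 2*k + 8, B = 1, C = k**2 + 4*k + 9/4.
f must satisfy (2*k + 8)·f(k+1) − (1)·f(k) = k**2 + 4*k + 9/4.
deg f ≤ 1 (via 1,0,2).
Coefficient equations give f(k) = (2*k - 1)/4.
Get s_k = R·t_k = 2**(k + 1)*(2*k - 1)*factorial(k + 3) with R(k) = B(k−1)f(k)/C(k) = (2*k - 1)/(4*k**2 + 16*k + 9).
Δs = 2**(k + 1)*(4*k**2 + 16*k + 9)*factorial(k + 3), as required.
Telescope: S(n) = s_(n+1) − s_(2) = 2**(n + 2)*(2*n + 1)*factorial(n + 4) − (2880) = 8*2**n*n*factorial(n + 4) + 4*2**n*factorial(n + 4) - 2880.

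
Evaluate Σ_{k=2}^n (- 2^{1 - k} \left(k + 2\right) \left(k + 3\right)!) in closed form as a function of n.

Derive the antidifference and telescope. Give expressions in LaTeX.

S(n) = 120 - 2 \cdot 2^{- n} \left(n + 4\right)!

Step 1: r(k) = (k + 3)*(k + 4)/(2*(k + 2)).
Take A(k)=k/2 + 2, B(k)=1, C(k)=k + 2.
Solve (k/2 + 2)·f(k+1) − (1)·f(k) = k + 2.
d = 0 from the (1,0,1) case.
Match coefficients ⇒ f(k) = 2.
Get s_k = R·t_k = -2**(2 - k)*factorial(k + 3) with R(k) = B(k−1)f(k)/C(k) = 2/(k + 2).
Check: Δs_k = -2**(1 - k)*(k + 2)*factorial(k + 3). ✓
Telescope: S(n) = s_(n+1) − s_(2) = -2**(1 - n)*factorial(n + 4) − (-120) = 120 - 2*factorial(n + 4)/2**n.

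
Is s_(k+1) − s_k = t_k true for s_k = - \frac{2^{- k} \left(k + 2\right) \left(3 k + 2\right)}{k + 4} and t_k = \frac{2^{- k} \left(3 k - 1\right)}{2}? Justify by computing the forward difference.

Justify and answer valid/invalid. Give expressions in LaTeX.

Invalid: residual \frac{2^{- k} k \left(- 3 k - 17\right)}{k^{2} + 9 k + 20} ≠ 0.

s_(k+1) = -(k + 3)*(3*k + 5)/(2*2**k*(k + 5))
s_(k+1) − s_k = (3*k**3 + 20*k**2 + 17*k - 20)/(2*2**k*(k**2 + 9*k + 20))
(s_(k+1) − s_k) − t_k = k*(-3*k - 17)/(2**k*(k**2 + 9*k + 20))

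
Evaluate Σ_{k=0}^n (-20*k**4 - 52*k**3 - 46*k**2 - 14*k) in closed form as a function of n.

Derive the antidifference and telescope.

Compute t_(k+1)/t_k: get (10*k**3 + 56*k**2 + 105*k + 66)/(k*(10*k**2 + 16*k + 7)).
So A=1 and B=1, with C=k**4 + 13*k**3/5 + 23*k**2/10 + 7*k/10.
Key eq: (1)·f(k+1) = (1)·f(k) + (k**4 + 13*k**3/5 + 23*k**2/10 + 7*k/10).
Degrees (0,0,4) ⇒ d ≤ 5.
Coefficient equations give f(k) = k**2*(k - 1)*(k + 1)*(4*k + 3)/20.
R(k) = B(k−1)·f(k)/C(k) = k*(k - 1)*(4*k + 3)/(2*(10*k**2 + 16*k + 7)); s_k = R·t_k = k**2*(-4*k**3 - 3*k**2 + 4*k + 3).
s_(k+1) − s_k = 2*k*(-10*k**3 - 26*k**2 - 23*k - 7) = t_k.
Evaluate: s_(n+1) = n*(-4*n**4 - 23*n**3 - 48*n**2 - 43*n - 14); subtract s_(0) = 0 ⇒ S(n) = n*(-4*n**4 - 23*n**3 - 48*n**2 - 43*n - 14).

S(n) = n*(-4*n**4 - 23*n**3 - 48*n**2 - 43*n - 14)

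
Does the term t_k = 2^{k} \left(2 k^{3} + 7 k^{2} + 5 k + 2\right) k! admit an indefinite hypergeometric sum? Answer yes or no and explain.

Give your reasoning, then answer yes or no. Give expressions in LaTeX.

Yes. s_k = 2^{k} \left(k - 1\right) \left(k + 2\right) k!.

Compute t_(k+1)/t_k: get 2*(2*k**4 + 15*k**3 + 38*k**2 + 41*k + 16)/(2*k**3 + 7*k**2 + 5*k + 2).
Take A(k)=2*k + 2, B(k)=1, C(k)=k**3 + 7*k**2/2 + 5*k/2 + 1.
Key eq: (2*k + 2)·f(k+1) = (1)·f(k) + (k**3 + 7*k**2/2 + 5*k/2 + 1).
deg f ≤ 2 (via 1,0,3).
A polynomial solution: f(k) = (k - 1)*(k + 2)/2.
So s_k = (B(k−1)f/C)·t_k = ((k - 1)*(k + 2)/(2*k**3 + 7*k**2 + 5*k + 2))·t_k = 2**k*(k - 1)*(k + 2)*factorial(k).
Δs = 2**k*(2*k**3 + 7*k**2 + 5*k + 2)*factorial(k), as required.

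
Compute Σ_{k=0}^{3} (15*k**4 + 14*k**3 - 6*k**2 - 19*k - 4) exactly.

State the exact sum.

Σ = 1760

Step 1: r(k) = k*(15*k**3 + 74*k**2 + 126*k + 71)/(15*k**4 + 14*k**3 - 6*k**2 - 19*k - 4).
Normal form (A,B,C) = (1, 1, k**4 + 14*k**3/15 - 2*k**2/5 - 19*k/15 - 4/15).
Key eq: (1)·f(k+1) = (1)·f(k) + (k**4 + 14*k**3/15 - 2*k**2/5 - 19*k/15 - 4/15).
Degrees (0,0,4) ⇒ d ≤ 5.
Solve for f: f(k) = k*(3*k**4 - 4*k**3 - 4*k**2 - 3*k + 4)/15 (degree 5 ≤ 5).
So s_k = (B(k−1)f/C)·t_k = (k*(3*k**4 - 4*k**3 - 4*k**2 - 3*k + 4)/((k - 1)*(15*k**3 + 29*k**2 + 23*k + 4)))·t_k = k*(3*k**4 - 4*k**3 - 4*k**2 - 3*k + 4).
Verify: 15*k**4 + 14*k**3 - 6*k**2 - 19*k - 4 matches t_k.
Σ_(k=0)^(3) t_k = s_(4) − s_(0) = 1760 − (0) = 1760.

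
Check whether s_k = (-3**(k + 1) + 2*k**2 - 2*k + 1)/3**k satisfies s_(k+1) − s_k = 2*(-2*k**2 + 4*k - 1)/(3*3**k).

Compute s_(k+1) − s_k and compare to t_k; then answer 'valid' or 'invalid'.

s_(k+1) = (-9*3**k + 2*k**2 + 2*k + 1)/(3*3**k)
s_(k+1) − s_k = 2*(-2*k**2 + 4*k - 1)/(3*3**k)
(s_(k+1) − s_k) − t_k = 0

Valid — Δs_k = t_k.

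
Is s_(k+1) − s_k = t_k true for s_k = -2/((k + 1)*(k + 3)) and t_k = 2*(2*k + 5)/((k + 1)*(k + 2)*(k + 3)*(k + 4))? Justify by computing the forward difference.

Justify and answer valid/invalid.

valid (s_(k+1) − s_k reduces to t_k)

s_(k+1) = -2/((k + 2)*(k + 4))
s_(k+1) − s_k = 2*(2*k + 5)/(k**4 + 10*k**3 + 35*k**2 + 50*k + 24)
(s_(k+1) − s_k) − t_k = 0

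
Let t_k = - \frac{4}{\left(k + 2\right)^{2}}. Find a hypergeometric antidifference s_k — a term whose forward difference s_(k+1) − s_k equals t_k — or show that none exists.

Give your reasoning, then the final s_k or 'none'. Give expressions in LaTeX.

Compute t_(k+1)/t_k: get (k + 2)**2/(k + 3)**2.
A = k**2 + 4*k + 4, B = k**2 + 6*k + 9, C = 1.
Set up (k**2 + 4*k + 4)·f(k+1) − (k**2 + 4*k + 4)·f(k) − (1) = 0.
d = 0 from the (2,2,0) case.
f = c0 ⇒ A·f(k+1) − B(k−1)·f(k) − C = -1. The system {-1 = 0} is inconsistent; no antidifference.

none — t_k is not Gosper-summable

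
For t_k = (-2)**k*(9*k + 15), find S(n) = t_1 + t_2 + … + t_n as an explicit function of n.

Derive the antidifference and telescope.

S(n) = 6*(-2)**n*n + 12*(-2)**n - 12

Step 1: r(k) = 2*(-3*k - 8)/(3*k + 5).
Normal form (A,B,C) = (-2, 1, k + 5/3).
Set up (-2)·f(k+1) − (1)·f(k) − (k + 5/3) = 0.
deg f ≤ 1 (via 0,0,1).
A polynomial solution: f(k) = -(k + 1)/3.
So s_k = (B(k−1)f/C)·t_k = (-(k + 1)/(3*k + 5))·t_k = -3*(-2)**k*(k + 1).
Check: Δs_k = (-2)**k*(9*k + 15). ✓
s_(n+1) = 6*(-2)**n*(n + 2) and s_(1) = 12, so S(n) = 6*(-2)**n*n + 12*(-2)**n - 12.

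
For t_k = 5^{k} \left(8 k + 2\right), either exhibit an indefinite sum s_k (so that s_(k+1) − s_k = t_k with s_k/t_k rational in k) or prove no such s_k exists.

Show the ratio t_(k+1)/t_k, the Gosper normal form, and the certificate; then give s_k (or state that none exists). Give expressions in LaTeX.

s_k = 2 \cdot 5^{k} \left(k - 1\right)

r(k) = 5*(4*k + 5)/(4*k + 1) after simplifying.
Normal form (A,B,C) = (5, 1, k + 1/4).
f must satisfy (5)·f(k+1) − (1)·f(k) = k + 1/4.
Degrees (0,0,1) ⇒ d ≤ 1.
Coefficient equations give f(k) = (k - 1)/4.
So s_k = (B(k−1)f/C)·t_k = ((k - 1)/(4*k + 1))·t_k = 2*5**k*(k - 1).
Verify: 5**k*(8*k + 2) matches t_k.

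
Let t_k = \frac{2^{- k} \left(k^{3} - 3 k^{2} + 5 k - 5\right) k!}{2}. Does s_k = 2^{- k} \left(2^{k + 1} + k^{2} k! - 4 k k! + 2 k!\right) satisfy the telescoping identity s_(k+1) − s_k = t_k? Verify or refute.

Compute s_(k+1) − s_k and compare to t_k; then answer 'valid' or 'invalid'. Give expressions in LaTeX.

valid; difference matches t_k

s_(k+1) = (4*2**k + k**3*factorial(k) - k**2*factorial(k) - 3*k*factorial(k) - factorial(k))/(2*2**k)
s_(k+1) − s_k = (k**3 - 3*k**2 + 5*k - 5)*factorial(k)/(2*2**k)
(s_(k+1) − s_k) − t_k = 0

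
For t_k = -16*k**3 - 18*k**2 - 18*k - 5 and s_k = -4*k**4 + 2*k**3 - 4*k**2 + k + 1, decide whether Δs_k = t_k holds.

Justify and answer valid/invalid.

valid (s_(k+1) − s_k reduces to t_k)

s_(k+1) = -4*k**4 - 14*k**3 - 22*k**2 - 17*k - 4
s_(k+1) − s_k = -16*k**3 - 18*k**2 - 18*k - 5
(s_(k+1) − s_k) − t_k = 0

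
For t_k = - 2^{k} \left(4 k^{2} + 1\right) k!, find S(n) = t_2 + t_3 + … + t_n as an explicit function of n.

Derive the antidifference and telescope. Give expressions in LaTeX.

S(n) = - 4 \cdot 2^{n} n^{2} n! - 2 \cdot 2^{n} n n! + 2 \cdot 2^{n} n! + 8

Compute t_(k+1)/t_k: get 2*(k + 1)*(4*(k + 1)**2 + 1)/(4*k**2 + 1).
Gosper form: A/B · C(k+1)/C(k) with A=2*k + 2, B=1, C=k**2 + 1/4.
Solve (2*k + 2)·f(k+1) − (1)·f(k) = k**2 + 1/4.
deg f ≤ 1 (via 1,0,2).
Solving with deg f ≤ 1: f(k) = (2*k - 3)/4.
Certificate R = B(k−1)f/C = (2*k - 3)/(4*k**2 + 1) gives s_k = -2**k*(2*k - 3)*factorial(k).
Verify: -2**k*(4*k**2 + 1)*factorial(k) matches t_k.
s_(n+1) = -2**(n + 1)*(2*n - 1)*factorial(n + 1) and s_(2) = -8, so S(n) = -4*2**n*n**2*factorial(n) - 2*2**n*n*factorial(n) + 2*2**n*factorial(n) + 8.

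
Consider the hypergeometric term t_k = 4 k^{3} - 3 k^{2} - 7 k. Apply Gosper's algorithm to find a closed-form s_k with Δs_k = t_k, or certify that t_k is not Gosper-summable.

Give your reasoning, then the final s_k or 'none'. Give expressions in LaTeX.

The ratio is (4*k**2 + 5*k - 6)/(k*(4*k - 7)).
A = 1, B = 1, C = k**3 - 3*k**2/4 - 7*k/4.
Set up (1)·f(k+1) − (1)·f(k) − (k**3 - 3*k**2/4 - 7*k/4) = 0.
deg f ≤ 4 (via 0,0,3).
Solve for f: f(k) = k*(k - 3)*(k - 1)*(k + 1)/4 (degree 4 ≤ 4).
Then R = B(k−1)f/C = (k - 3)*(k - 1)/(4*k - 7), so s_k = R(k)·t_k = k*(k**3 - 3*k**2 - k + 3).
Check: Δs_k = k*(4*k**2 - 3*k - 7). ✓

s_k = k \left(k^{3} - 3 k^{2} - k + 3\right)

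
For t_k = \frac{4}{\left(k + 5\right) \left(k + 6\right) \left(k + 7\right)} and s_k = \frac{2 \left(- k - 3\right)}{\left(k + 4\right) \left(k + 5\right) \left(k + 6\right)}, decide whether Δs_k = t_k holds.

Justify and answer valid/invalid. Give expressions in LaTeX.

s_(k+1) = 2*(-k - 4)/((k + 5)*(k + 6)*(k + 7))
s_(k+1) − s_k = 2*(2*k + 5)/(k**4 + 22*k**3 + 179*k**2 + 638*k + 840)
(s_(k+1) − s_k) − t_k = -6/(k**4 + 22*k**3 + 179*k**2 + 638*k + 840)

Invalid: residual - \frac{6}{k^{4} + 22 k^{3} + 179 k^{2} + 638 k + 840} ≠ 0.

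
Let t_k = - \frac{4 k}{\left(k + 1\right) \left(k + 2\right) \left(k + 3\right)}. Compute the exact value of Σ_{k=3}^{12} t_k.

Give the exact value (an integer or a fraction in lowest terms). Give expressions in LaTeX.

Step 1: r(k) = (k + 1)**2/(k*(k + 4)).
So A=k + 1 and B=k + 4, with C=k.
Set up (k + 1)·f(k+1) − (k + 3)·f(k) − (k) = 0.
From deg A=1, deg B=1, deg C=1: d=2.
Match coefficients ⇒ f(k) = k*(k - 1)/4.
Certificate R = B(k−1)f/C = (k - 1)*(k + 3)/4 gives s_k = k*(1 - k)/((k + 1)*(k + 2)).
Δs = -4*k/(k**3 + 6*k**2 + 11*k + 6), as required.
Sum = s_(13) − s_(3); s_(13) = -26/35, s_(3) = -3/10 ⇒ -31/70.

Σ = -31/70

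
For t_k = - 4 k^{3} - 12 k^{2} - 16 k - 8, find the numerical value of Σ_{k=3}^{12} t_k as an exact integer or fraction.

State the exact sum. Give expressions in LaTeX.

Step 1: r(k) = (k**3 + 6*k**2 + 13*k + 10)/(k**3 + 3*k**2 + 4*k + 2).
Normal form (A,B,C) = (1, 1, k**3 + 3*k**2 + 4*k + 2).
Key eq: (1)·f(k+1) = (1)·f(k) + (k**3 + 3*k**2 + 4*k + 2).
Bound: deg f ≤ 4.
Solving with deg f ≤ 4: f(k) = k*(k + 1)*(k**2 + k + 2)/4.
Get s_k = R·t_k = k*(-k**3 - 2*k**2 - 3*k - 2) with R(k) = B(k−1)f(k)/C(k) = k*(k**2 + k + 2)/(4*(k**2 + 2*k + 2)).
Verify: -4*k**3 - 12*k**2 - 16*k - 8 matches t_k.
Σ_(k=3)^(12) t_k = s_(13) − s_(3) = -33488 − (-168) = -33320.

Σ = -33320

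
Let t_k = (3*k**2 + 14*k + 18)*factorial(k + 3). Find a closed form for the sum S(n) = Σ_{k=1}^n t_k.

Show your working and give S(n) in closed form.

S(n) = 3*n*factorial(n + 4) + 5*factorial(n + 4) - 120

Step 1: r(k) = (k + 4)*(14*k + 3*(k + 1)**2 + 32)/(3*k**2 + 14*k + 18).
Take A(k)=k + 4, B(k)=1, C(k)=k**2 + 14*k/3 + 6.
Solve (k + 4)·f(k+1) − (1)·f(k) = k**2 + 14*k/3 + 6.
From deg A=1, deg B=0, deg C=2: d=1.
Coefficient equations give f(k) = (3*k + 2)/3.
Certificate R = B(k−1)f/C = (3*k + 2)/(3*k**2 + 14*k + 18) gives s_k = (3*k + 2)*factorial(k + 3).
Δs = (3*k**2 + 14*k + 18)*factorial(k + 3), as required.
Evaluate: s_(n+1) = (3*n + 5)*factorial(n + 4); subtract s_(1) = 120 ⇒ S(n) = 3*n*factorial(n + 4) + 5*factorial(n + 4) - 120.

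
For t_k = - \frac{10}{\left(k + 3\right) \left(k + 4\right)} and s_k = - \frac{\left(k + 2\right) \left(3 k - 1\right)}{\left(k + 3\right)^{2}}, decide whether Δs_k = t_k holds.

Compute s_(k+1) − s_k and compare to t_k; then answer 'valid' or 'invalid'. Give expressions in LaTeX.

s_(k+1) = -(k + 3)*(3*k + 2)/(k + 4)**2
s_(k+1) − s_k = (-13*k**2 - 71*k - 86)/(k**4 + 14*k**3 + 73*k**2 + 168*k + 144)
(s_(k+1) − s_k) − t_k = (-3*k**2 - k + 34)/(k**4 + 14*k**3 + 73*k**2 + 168*k + 144)

Invalid: residual \frac{- 3 k^{2} - k + 34}{k^{4} + 14 k^{3} + 73 k^{2} + 168 k + 144} ≠ 0.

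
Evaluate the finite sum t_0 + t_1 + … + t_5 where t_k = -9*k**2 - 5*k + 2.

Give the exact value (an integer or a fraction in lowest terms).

Σ = -558

r(k) = (9*k**2 + 23*k + 12)/(9*k**2 + 5*k - 2) after simplifying.
Gosper form: A/B · C(k+1)/C(k) with A=1, B=1, C=k**2 + 5*k/9 - 2/9.
f must satisfy (1)·f(k+1) − (1)·f(k) = k**2 + 5*k/9 - 2/9.
d = 3 from the (0,0,2) case.
Solving with deg f ≤ 3: f(k) = k*(3*k**2 - 2*k - 3)/9.
R(k) = B(k−1)·f(k)/C(k) = k*(3*k**2 - 2*k - 3)/(9*k**2 + 5*k - 2); s_k = R·t_k = k*(-3*k**2 + 2*k + 3).
Δs = -9*k**2 - 5*k + 2, as required.
Telescoping: Σ = s_(6) − s_(0) = -558 − (0) = -558.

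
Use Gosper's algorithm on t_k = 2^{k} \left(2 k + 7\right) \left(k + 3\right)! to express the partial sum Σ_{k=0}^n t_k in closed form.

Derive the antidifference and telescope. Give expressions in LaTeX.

Compute t_(k+1)/t_k: get 2*(k + 4)*(2*k + 9)/(2*k + 7).
So A=2*k + 8 and B=1, with C=k + 7/2.
Key eq: (2*k + 8)·f(k+1) = (1)·f(k) + (k + 7/2).
From deg A=1, deg B=0, deg C=1: d=0.
Coefficient equations give f(k) = 1/2.
So s_k = (B(k−1)f/C)·t_k = (1/(2*k + 7))·t_k = 2**k*factorial(k + 3).
Verify: 2**k*(2*k + 7)*factorial(k + 3) matches t_k.
Σ_(k=0)^n t_k = s_(n+1) − s_(0) = (2**(n + 1)*factorial(n + 4)) − (6), i.e. 2*2**n*factorial(n + 4) - 6.

S(n) = 2 \cdot 2^{n} \left(n + 4\right)! - 6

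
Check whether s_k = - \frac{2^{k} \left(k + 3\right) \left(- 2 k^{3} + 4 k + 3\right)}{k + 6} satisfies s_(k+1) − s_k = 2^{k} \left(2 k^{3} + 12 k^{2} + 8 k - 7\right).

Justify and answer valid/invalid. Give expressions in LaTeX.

Invalid: residual \frac{2^{k} \left(- 6 k^{4} - 66 k^{3} - 240 k^{2} - 135 k + 117\right)}{k^{2} + 13 k + 42} ≠ 0.

s_(k+1) = -2**(k + 1)*(k + 4)*(4*k - 2*(k + 1)**3 + 7)/(k + 7)
s_(k+1) − s_k = 2**k*(2*k**5 + 32*k**4 + 182*k**3 + 361*k**2 + 110*k - 177)/(k**2 + 13*k + 42)
(s_(k+1) − s_k) − t_k = 2**k*(-6*k**4 - 66*k**3 - 240*k**2 - 135*k + 117)/(k**2 + 13*k + 42)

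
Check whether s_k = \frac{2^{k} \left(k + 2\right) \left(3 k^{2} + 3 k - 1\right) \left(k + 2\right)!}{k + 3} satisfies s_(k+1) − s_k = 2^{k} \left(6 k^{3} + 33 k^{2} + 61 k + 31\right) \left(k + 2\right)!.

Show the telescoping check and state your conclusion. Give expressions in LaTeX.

s_(k+1) = 2**(k + 1)*(k + 3)*(3*k**2 + 9*k + 5)*factorial(k + 3)/(k + 4)
s_(k+1) − s_k = 2**k*(6*k**5 + 69*k**4 + 313*k**3 + 697*k**2 + 738*k + 278)*factorial(k + 2)/((k + 3)*(k + 4))
(s_(k+1) − s_k) − t_k = -2**k*(6*k**4 + 51*k**3 + 157*k**2 + 211*k + 94)*factorial(k + 2)/((k + 3)*(k + 4))

Invalid: residual - \frac{2^{k} \left(6 k^{4} + 51 k^{3} + 157 k^{2} + 211 k + 94\right) \left(k + 2\right)!}{\left(k + 3\right) \left(k + 4\right)} ≠ 0.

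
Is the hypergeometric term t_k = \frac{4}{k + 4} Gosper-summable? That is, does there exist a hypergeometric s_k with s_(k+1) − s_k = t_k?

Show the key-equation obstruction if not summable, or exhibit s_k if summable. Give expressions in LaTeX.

The ratio is (k + 4)/(k + 5).
A = k + 4, B = k + 5, C = 1.
Need (k + 4)·f(k+1) − (k + 4)·f(k) = 1.
d = 0 from the (1,1,0) case.
Put f(k) = c0: A·f(k+1) − B(k−1)·f(k) − C = -1; need -1 = 0 — inconsistent ⇒ no f, not summable.

No — key equation has no polynomial f.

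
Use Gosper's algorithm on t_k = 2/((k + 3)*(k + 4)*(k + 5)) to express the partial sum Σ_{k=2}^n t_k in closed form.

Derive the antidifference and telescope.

S(n) = (n**2 + 9*n - 10)/(30*(n**2 + 9*n + 20))

The ratio is (k + 3)/(k + 6).
Normal form (A,B,C) = (k + 3, k + 6, 1).
Need (k + 3)·f(k+1) − (k + 5)·f(k) = 1.
deg f ≤ 2 (via 1,1,0).
A polynomial solution: f(k) = k*(k + 7)/24.
So s_k = (B(k−1)f/C)·t_k = (k*(k + 5)*(k + 7)/24)·t_k = k*(k + 7)/(12*(k + 3)*(k + 4)).
Δs = 2/(k**3 + 12*k**2 + 47*k + 60), as required.
Σ_(k=2)^n t_k = s_(n+1) − s_(2) = ((n**2 + 9*n + 8)/(12*(n**2 + 9*n + 20))) − (1/20), i.e. (n**2 + 9*n - 10)/(30*(n**2 + 9*n + 20)).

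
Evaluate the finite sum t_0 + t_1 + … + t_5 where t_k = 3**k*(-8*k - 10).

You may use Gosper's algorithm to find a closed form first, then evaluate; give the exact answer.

r(k) = 3*(4*k + 9)/(4*k + 5) after simplifying.
Gosper form: A/B · C(k+1)/C(k) with A=3, B=1, C=k + 5/4.
Solve (3)·f(k+1) − (1)·f(k) = k + 5/4.
Bound: deg f ≤ 1.
Solve for f: f(k) = (4*k - 1)/8 (degree 1 ≤ 1).
Certificate R = B(k−1)f/C = (4*k - 1)/(2*(4*k + 5)) gives s_k = 3**k*(1 - 4*k).
Check: Δs_k = 3**k*(-8*k - 10). ✓
Telescoping: Σ = s_(6) − s_(0) = -16767 − (1) = -16768.

Σ = -16768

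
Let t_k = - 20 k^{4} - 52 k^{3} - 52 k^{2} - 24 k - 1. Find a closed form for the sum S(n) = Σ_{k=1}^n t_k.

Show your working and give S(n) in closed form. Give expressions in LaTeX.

S(n) = n \left(- 4 n^{4} - 23 n^{3} - 50 n^{2} - 51 n - 21\right)

Step 1: r(k) = (20*k**4 + 132*k**3 + 328*k**2 + 364*k + 149)/(20*k**4 + 52*k**3 + 52*k**2 + 24*k + 1).
A = 1, B = 1, C = k**4 + 13*k**3/5 + 13*k**2/5 + 6*k/5 + 1/20.
Key eq: (1)·f(k+1) = (1)·f(k) + (k**4 + 13*k**3/5 + 13*k**2/5 + 6*k/5 + 1/20).
From deg A=0, deg B=0, deg C=4: d=5.
Solve for f: f(k) = k*(4*k**4 + 3*k**3 - 2*k**2 - k - 3)/20 (degree 5 ≤ 5).
So s_k = (B(k−1)f/C)·t_k = (k*(4*k**4 + 3*k**3 - 2*k**2 - k - 3)/(20*k**4 + 52*k**3 + 52*k**2 + 24*k + 1))·t_k = k*(-4*k**4 - 3*k**3 + 2*k**2 + k + 3).
Δs = -20*k**4 - 52*k**3 - 52*k**2 - 24*k - 1, as required.
Telescope: S(n) = s_(n+1) − s_(1) = -4*n**5 - 23*n**4 - 50*n**3 - 51*n**2 - 21*n - 1 − (-1) = n*(-4*n**4 - 23*n**3 - 50*n**2 - 51*n - 21).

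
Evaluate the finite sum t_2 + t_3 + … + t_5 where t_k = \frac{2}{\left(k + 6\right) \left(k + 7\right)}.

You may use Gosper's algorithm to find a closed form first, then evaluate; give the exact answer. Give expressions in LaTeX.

The ratio is (k + 6)/(k + 8).
Gosper form: A/B · C(k+1)/C(k) with A=k + 6, B=k + 8, C=1.
Solve (k + 6)·f(k+1) − (k + 7)·f(k) = 1.
Bound: deg f ≤ 1.
A polynomial solution: f(k) = k/6.
Then R = B(k−1)f/C = k*(k + 7)/6, so s_k = R(k)·t_k = k/(3*(k + 6)).
Δs = 2/(k**2 + 13*k + 42), as required.
Sum = s_(6) − s_(2); s_(6) = 1/6, s_(2) = 1/12 ⇒ 1/12.

Σ = 1/12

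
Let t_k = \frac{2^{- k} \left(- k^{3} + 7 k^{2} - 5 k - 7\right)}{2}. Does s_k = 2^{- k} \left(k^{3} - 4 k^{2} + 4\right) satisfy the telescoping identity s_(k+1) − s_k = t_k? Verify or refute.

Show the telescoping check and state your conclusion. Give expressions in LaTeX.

s_(k+1) = (k**3 - k**2 - 5*k + 1)/(2*2**k)
s_(k+1) − s_k = (-k**3 + 7*k**2 - 5*k - 7)/(2*2**k)
(s_(k+1) − s_k) − t_k = 0

valid (s_(k+1) − s_k reduces to t_k)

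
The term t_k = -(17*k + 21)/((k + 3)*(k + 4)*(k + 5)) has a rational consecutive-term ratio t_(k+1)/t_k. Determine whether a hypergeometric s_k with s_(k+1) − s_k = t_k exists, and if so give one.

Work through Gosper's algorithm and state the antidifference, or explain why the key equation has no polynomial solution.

The ratio is (k + 3)*(17*k + 38)/((k + 6)*(17*k + 21)).
Take A(k)=k + 3, B(k)=k + 6, C(k)=k + 21/17.
f must satisfy (k + 3)·f(k+1) − (k + 5)·f(k) = k + 21/17.
From deg A=1, deg B=1, deg C=1: d=2.
Match coefficients ⇒ f(k) = k*(3*k + 4)/17.
So s_k = (B(k−1)f/C)·t_k = (k*(k + 5)*(3*k + 4)/(17*k + 21))·t_k = k*(-3*k - 4)/((k + 3)*(k + 4)).
Δs = (-17*k - 21)/(k**3 + 12*k**2 + 47*k + 60), as required.

s_k = k*(-3*k - 4)/((k + 3)*(k + 4))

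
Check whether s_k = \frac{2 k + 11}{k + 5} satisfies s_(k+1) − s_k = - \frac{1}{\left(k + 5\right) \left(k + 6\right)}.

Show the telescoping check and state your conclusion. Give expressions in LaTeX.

valid (s_(k+1) − s_k reduces to t_k)

s_(k+1) = (2*k + 13)/(k + 6)
s_(k+1) − s_k = -1/(k**2 + 11*k + 30)
(s_(k+1) − s_k) − t_k = 0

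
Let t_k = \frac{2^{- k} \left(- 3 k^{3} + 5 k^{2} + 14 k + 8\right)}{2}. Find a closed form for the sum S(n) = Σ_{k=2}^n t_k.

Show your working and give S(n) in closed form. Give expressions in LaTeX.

S(n) = \frac{2^{- n} \left(- 24 \cdot 2^{n} + 3 n^{3} + 13 n^{2} + 20 n + 12\right)}{2}

Compute t_(k+1)/t_k: get (3*k**3 + 4*k**2 - 15*k - 24)/(2*(3*k**3 - 5*k**2 - 14*k - 8)).
Gosper form: A/B · C(k+1)/C(k) with A=1/2, B=1, C=k**3 - 5*k**2/3 - 14*k/3 - 8/3.
f must satisfy (1/2)·f(k+1) − (1)·f(k) = k**3 - 5*k**2/3 - 14*k/3 - 8/3.
Degrees (0,0,3) ⇒ d ≤ 3.
A polynomial solution: f(k) = -2*(k + 1)*(3*k**2 + k + 2)/3.
So s_k = (B(k−1)f/C)·t_k = (-2*(k + 1)*(3*k**2 + k + 2)/(3*k**3 - 5*k**2 - 14*k - 8))·t_k = (3*k**3 + 4*k**2 + 3*k + 2)/2**k.
s_(k+1) − s_k = (-3*k**3 + 5*k**2 + 14*k + 8)/(2*2**k) = t_k.
Evaluate: s_(n+1) = 2**(-n - 1)*(3*n**3 + 13*n**2 + 20*n + 12); subtract s_(2) = 12 ⇒ S(n) = (-24*2**n + 3*n**3 + 13*n**2 + 20*n + 12)/(2*2**n).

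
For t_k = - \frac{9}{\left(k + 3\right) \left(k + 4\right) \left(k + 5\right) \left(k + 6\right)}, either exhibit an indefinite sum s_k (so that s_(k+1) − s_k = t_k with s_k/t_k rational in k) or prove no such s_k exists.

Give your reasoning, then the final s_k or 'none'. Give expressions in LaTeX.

s_k = \frac{k \left(- k^{2} - 12 k - 47\right)}{20 \left(k + 3\right) \left(k + 4\right) \left(k + 5\right)}

Step 1: r(k) = (k + 3)/(k + 7).
A = k + 3, B = k + 7, C = 1.
f must satisfy (k + 3)·f(k+1) − (k + 6)·f(k) = 1.
From deg A=1, deg B=1, deg C=0: d=3.
Solve for f: f(k) = k*(k**2 + 12*k + 47)/180 (degree 3 ≤ 3).
So s_k = (B(k−1)f/C)·t_k = (k*(k + 6)*(k**2 + 12*k + 47)/180)·t_k = k*(-k**2 - 12*k - 47)/(20*(k + 3)*(k + 4)*(k + 5)).
Δs = -9/(k**4 + 18*k**3 + 119*k**2 + 342*k + 360), as required.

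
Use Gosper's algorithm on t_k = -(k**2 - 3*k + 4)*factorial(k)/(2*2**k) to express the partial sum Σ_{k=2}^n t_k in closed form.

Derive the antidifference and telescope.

S(n) = 2**(-n - 1)*(-2**n - n**2*factorial(n) + n*factorial(n) + 2*factorial(n))

Step 1: r(k) = (k**3 + k + 2)/(2*(k**2 - 3*k + 4)).
Gosper form: A/B · C(k+1)/C(k) with A=k/2 + 1/2, B=1, C=k**2 - 3*k + 4.
Set up (k/2 + 1/2)·f(k+1) − (1)·f(k) − (k**2 - 3*k + 4) = 0.
Bound: deg f ≤ 1.
Coefficient equations give f(k) = 2*(k - 3).
Certificate R = B(k−1)f/C = 2*(k - 3)/(k**2 - 3*k + 4) gives s_k = -(k - 3)*factorial(k)/2**k.
s_(k+1) − s_k = -(k**2 - 3*k + 4)*factorial(k)/(2*2**k) = t_k.
s_(n+1) = -2**(-n - 1)*(n - 2)*factorial(n + 1) and s_(2) = 1/2, so S(n) = 2**(-n - 1)*(-2**n - n**2*factorial(n) + n*factorial(n) + 2*factorial(n)).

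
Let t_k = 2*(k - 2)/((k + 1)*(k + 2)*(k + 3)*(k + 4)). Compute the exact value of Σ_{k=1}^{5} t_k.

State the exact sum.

Σ = -5/504

The ratio is (k - 1)*(k + 1)/((k - 2)*(k + 5)).
Normal form (A,B,C) = (k + 1, k + 5, k - 2).
Set up (k + 1)·f(k+1) − (k + 4)·f(k) − (k - 2) = 0.
deg f ≤ 3 (via 1,1,1).
Solving with deg f ≤ 3: f(k) = -k*(k**2 + 6*k + 17)/12.
So s_k = (B(k−1)f/C)·t_k = (-k*(k + 4)*(k**2 + 6*k + 17)/(12*(k - 2)))·t_k = k*(-k**2 - 6*k - 17)/(6*(k + 1)*(k + 2)*(k + 3)).
s_(k+1) − s_k = 2*(k - 2)/(k**4 + 10*k**3 + 35*k**2 + 50*k + 24) = t_k.
Evaluate s at k=6 and k=1: -89/504 and -1/6; difference -5/504.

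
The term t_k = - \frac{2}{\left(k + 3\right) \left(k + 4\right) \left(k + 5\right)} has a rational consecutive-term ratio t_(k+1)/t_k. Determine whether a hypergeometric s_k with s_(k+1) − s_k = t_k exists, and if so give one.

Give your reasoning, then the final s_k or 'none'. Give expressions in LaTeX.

s_k = \frac{k \left(- k - 7\right)}{12 \left(k + 3\right) \left(k + 4\right)}

Step 1: r(k) = (k + 3)/(k + 6).
Normal form (A,B,C) = (k + 3, k + 6, 1).
Solve (k + 3)·f(k+1) − (k + 5)·f(k) = 1.
deg f ≤ 2 (via 1,1,0).
Match coefficients ⇒ f(k) = k*(k + 7)/24.
Certificate R = B(k−1)f/C = k*(k + 5)*(k + 7)/24 gives s_k = k*(-k - 7)/(12*(k + 3)*(k + 4)).
Δs = -2/(k**3 + 12*k**2 + 47*k + 60), as required.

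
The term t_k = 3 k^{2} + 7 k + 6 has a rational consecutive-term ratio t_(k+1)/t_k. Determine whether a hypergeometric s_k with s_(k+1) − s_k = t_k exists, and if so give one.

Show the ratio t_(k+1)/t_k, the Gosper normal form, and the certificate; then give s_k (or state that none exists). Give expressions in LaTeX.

s_k = k \left(k^{2} + 2 k + 3\right)

t_(k+1)/t_k = (3*k**2 + 13*k + 16)/(3*k**2 + 7*k + 6).
A = 1, B = 1, C = k**2 + 7*k/3 + 2.
Solve (1)·f(k+1) − (1)·f(k) = k**2 + 7*k/3 + 2.
Bound: deg f ≤ 3.
Match coefficients ⇒ f(k) = k*(k**2 + 2*k + 3)/3.
R(k) = B(k−1)·f(k)/C(k) = k*(k**2 + 2*k + 3)/(3*k**2 + 7*k + 6); s_k = R·t_k = k*(k**2 + 2*k + 3).
s_(k+1) − s_k = 3*k**2 + 7*k + 6 = t_k.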